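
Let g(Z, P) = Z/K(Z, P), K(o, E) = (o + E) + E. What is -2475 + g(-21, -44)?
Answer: -269754/109 ≈ -2474.8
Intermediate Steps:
K(o, E) = o + 2*E (K(o, E) = (E + o) + E = o + 2*E)
g(Z, P) = Z/(Z + 2*P)
-2475 + g(-21, -44) = -2475 - 21/(-21 + 2*(-44)) = -2475 - 21/(-21 - 88) = -2475 - 21/(-109) = -2475 - 21*(-1/109) = -2475 + 21/109 = -269754/109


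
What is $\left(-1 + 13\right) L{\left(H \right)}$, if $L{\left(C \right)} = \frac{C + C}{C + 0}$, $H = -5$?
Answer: $24$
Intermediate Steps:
$L{\left(C \right)} = 2$ ($L{\left(C \right)} = \frac{2 C}{C} = 2$)
$\left(-1 + 13\right) L{\left(H \right)} = \left(-1 + 13\right) 2 = 12 \cdot 2 = 24$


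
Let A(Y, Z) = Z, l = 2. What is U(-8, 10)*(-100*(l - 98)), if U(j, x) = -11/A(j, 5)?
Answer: -21120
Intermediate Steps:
U(j, x) = -11/5
U(-8, 10)*(-100*(l - 98)) = -(-220)*(2 - 98) = -(-220)*(-96) = -11/5*9600 = -21120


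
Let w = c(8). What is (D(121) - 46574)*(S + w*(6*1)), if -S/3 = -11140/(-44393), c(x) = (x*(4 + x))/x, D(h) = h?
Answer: -1426457076/431 ≈ -3.3096e+6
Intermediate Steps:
c(x) = 4 + x
S = -33420/44393 (S = -(-33420)/(-44393) = -(-33420)*(-1)/44393 = -3*11140/44393 = -33420/44393 ≈ -0.75282)
w = 12 (w = 4 + 8 = 12)
(D(121) - 46574)*(S + w*(6*1)) = (121 - 46574)*(-33420/44393 + 12*(6*1)) = -46453*(-33420/44393 + 12*6) = -46453*(-33420/44393 + 72) = -46453*3162876/44393 = -1426457076/431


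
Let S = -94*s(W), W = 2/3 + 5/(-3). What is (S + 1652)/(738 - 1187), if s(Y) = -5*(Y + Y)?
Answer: -712/449 ≈ -1.5857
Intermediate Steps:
W = -1 (W = 2*(⅓) + 5*(-⅓) = ⅔ - 5/3 = -1)
s(Y) = -10*Y
S = -940 (S = -(-940)*(-1) = -94*10 = -940)
(S + 1652)/(738 - 1187) = (-940 + 1652)/(738 - 1187) = 712/(-449) = 712*(-1/449) = -712/449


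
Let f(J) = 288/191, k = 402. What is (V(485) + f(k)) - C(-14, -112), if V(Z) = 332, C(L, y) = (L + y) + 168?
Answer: 55678/191 ≈ 291.51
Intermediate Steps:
C(L, y) = 168 + L + y
f(J) = 288/191 (f(J) = 288*(1/191) = 288/191)
(V(485) + f(k)) - C(-14, -112) = (332 + 288/191) - (168 - 14 - 112) = 63700/191 - 1*42 = 63700/191 - 42 = 55678/191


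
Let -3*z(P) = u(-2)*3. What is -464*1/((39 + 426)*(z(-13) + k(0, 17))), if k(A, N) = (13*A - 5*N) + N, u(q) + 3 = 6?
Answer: 464/33015 ≈ 0.014054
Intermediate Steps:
u(q) = 3 (u(q) = -3 + 6 = 3)
k(A, N) = -4*N + 13*A (k(A, N) = (-5*N + 13*A) + N = -4*N + 13*A)
z(P) = -3
-464*1/((39 + 426)*(z(-13) + k(0, 17))) = -464*1/((-3 + (-4*17 + 13*0))*(39 + 426)) = -464*1/(465*(-3 + (-68 + 0))) = -464*1/(465*(-3 - 68)) = -464/(465*(-71)) = -464/(-33015) = -464*(-1/33015) = 464/33015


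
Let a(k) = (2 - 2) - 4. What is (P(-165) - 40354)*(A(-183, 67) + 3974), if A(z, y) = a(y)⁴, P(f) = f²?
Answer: -55535670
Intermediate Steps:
a(k) = -4 (a(k) = 0 - 4 = -4)
A(z, y) = 256 (A(z, y) = (-4)⁴ = 256)
(P(-165) - 40354)*(A(-183, 67) + 3974) = ((-165)² - 40354)*(256 + 3974) = (27225 - 40354)*4230 = -13129*4230 = -55535670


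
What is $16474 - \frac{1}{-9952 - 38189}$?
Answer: $\frac{793074835}{48141} \approx 16474.0$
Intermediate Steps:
$16474 - \frac{1}{-9952 - 38189} = 16474 - \frac{1}{-48141} = 16474 - - \frac{1}{48141} = 16474 + \frac{1}{48141} = \frac{793074835}{48141}$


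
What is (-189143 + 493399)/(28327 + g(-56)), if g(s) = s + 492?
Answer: 304256/28763 ≈ 10.578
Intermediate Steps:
g(s) = 492 + s
(-189143 + 493399)/(28327 + g(-56)) = (-189143 + 493399)/(28327 + (492 - 56)) = 304256/(28327 + 436) = 304256/28763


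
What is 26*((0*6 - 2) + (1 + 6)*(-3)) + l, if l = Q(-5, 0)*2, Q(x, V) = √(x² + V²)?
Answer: -588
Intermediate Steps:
Q(x, V) = √(V² + x²)
l = 10 (l = √(0² + (-5)²)*2 = √(0 + 25)*2 = √25*2 = 5*2 = 10)
26*((0*6 - 2) + (1 + 6)*(-3)) + l = 26*((0*6 - 2) + (1 + 6)*(-3)) + 10 = 26*((0 - 2) + 7*(-3)) + 10 = 26*(-2 - 21) + 10 = 26*(-23) + 10 = -598 + 10 = -588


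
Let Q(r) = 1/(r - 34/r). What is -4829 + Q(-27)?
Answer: -3356182/695 ≈ -4829.0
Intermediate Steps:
-4829 + Q(-27) = -4829 - 27/(-34 + (-27)²) = -4829 - 27/(-34 + 729) = -4829 - 27/695 = -3356182/695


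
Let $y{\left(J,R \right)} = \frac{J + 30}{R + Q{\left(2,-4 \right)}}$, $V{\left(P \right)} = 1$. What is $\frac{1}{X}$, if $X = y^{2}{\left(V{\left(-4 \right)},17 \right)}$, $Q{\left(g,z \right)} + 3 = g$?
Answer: $\frac{256}{961} \approx 0.26639$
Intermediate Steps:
$Q{\left(g,z \right)} = -3 + g$
$y{\left(J,R \right)} = \frac{30 + J}{-1 + R}$ ($y{\left(J,R \right)} = \frac{J + 30}{R + \left(-3 + 2\right)} = \frac{30 + J}{R - 1} = \frac{30 + J}{-1 + R}$)
$X = \frac{961}{256}$ ($X = \left(\frac{30 + 1}{-1 + 17}\right)^{2} = \left(\frac{1}{16} \cdot 31\right)^{2} = \left(\frac{31}{16}\right)^{2} = \frac{961}{256} \approx 3.7539$)
$\frac{1}{X} = \frac{1}{\frac{961}{256}} = \frac{256}{961}$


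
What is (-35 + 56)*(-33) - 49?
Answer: -742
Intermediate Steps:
(-35 + 56)*(-33) - 49 = 21*(-33) - 49 = -693 - 49 = -742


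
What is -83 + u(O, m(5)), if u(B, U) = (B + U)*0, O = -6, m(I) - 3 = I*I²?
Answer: -83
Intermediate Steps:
m(I) = 3 + I³ (m(I) = 3 + I*I² = 3 + I³)
u(B, U) = 0
-83 + u(O, m(5)) = -83 + 0 = -83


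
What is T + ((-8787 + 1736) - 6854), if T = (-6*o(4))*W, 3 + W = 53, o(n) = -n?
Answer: -12705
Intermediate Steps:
W = 50 (W = -3 + 53 = 50)
T = 1200 (T = -(-6)*4*50 = -6*(-4)*50 = 24*50 = 1200)
T + ((-8787 + 1736) - 6854) = 1200 + ((-8787 + 1736) - 6854) = 1200 + (-7051 - 6854) = 1200 - 13905 = -12705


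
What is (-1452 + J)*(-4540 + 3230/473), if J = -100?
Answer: 3327782880/473 ≈ 7.0355e+6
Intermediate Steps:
(-1452 + J)*(-4540 + 3230/473) = (-1452 - 100)*(-4540 + 3230/473) = -1552*(-4540 + 3230*(1/473)) = -1552*(-4540 + 3230/473) = -1552*(-2144190/473) = 3327782880/473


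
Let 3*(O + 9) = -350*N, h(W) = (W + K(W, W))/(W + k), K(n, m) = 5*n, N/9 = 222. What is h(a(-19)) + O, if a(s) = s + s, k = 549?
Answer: -119118927/511 ≈ -2.3311e+5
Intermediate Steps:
N = 1998 (N = 9*222 = 1998)
a(s) = 2*s
h(W) = 6*W/(549 + W) (h(W) = (W + 5*W)/(W + 549) = (6*W)/(549 + W) = 6*W/(549 + W))
O = -233109 (O = -9 + (-350*1998)/3 = -9 + (1/3)*(-699300) = -9 - 233100 = -233109)
h(a(-19)) + O = 6*(2*(-19))/(549 + 2*(-19)) - 233109 = 6*(-38)/(549 - 38) - 233109 = 6*(-38)/511 - 233109 = 6*(-38)*(1/511) - 233109 = -228/511 - 233109 = -119118927/511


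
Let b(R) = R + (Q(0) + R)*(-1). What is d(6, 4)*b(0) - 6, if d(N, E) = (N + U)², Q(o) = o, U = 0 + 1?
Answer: -6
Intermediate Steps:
U = 1
d(N, E) = (1 + N)² (d(N, E) = (N + 1)² = (1 + N)²)
b(R) = 0 (b(R) = R + (0 + R)*(-1) = R + R*(-1) = R - R = 0)
d(6, 4)*b(0) - 6 = (1 + 6)²*0 - 6 = 7²*0 - 6 = 49*0 - 6 = 0 - 6 = -6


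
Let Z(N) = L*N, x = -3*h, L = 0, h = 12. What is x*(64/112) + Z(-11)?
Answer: -144/7 ≈ -20.571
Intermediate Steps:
x = -36 (x = -3*12 = -36)
Z(N) = 0 (Z(N) = 0*N = 0)
x*(64/112) + Z(-11) = -2304/112 + 0 = -36*4/7 + 0 = -144/7 + 0 = -144/7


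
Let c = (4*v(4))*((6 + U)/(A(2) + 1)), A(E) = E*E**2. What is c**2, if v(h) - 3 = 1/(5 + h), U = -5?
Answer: 12544/6561 ≈ 1.9119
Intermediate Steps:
v(h) = 3 + 1/(5 + h)
A(E) = E**3
c = 112/81 (c = (4*((16 + 3*4)/(5 + 4)))*((6 - 5)/(2**3 + 1)) = (4*((16 + 12)/9))*(1/(8 + 1)) = (4*((1/9)*28))*(1/9) = (4*(28/9))*(1*(1/9)) = (112/9)*(1/9) = 112/81 ≈ 1.3827)
c**2 = (112/81)**2 = 12544/6561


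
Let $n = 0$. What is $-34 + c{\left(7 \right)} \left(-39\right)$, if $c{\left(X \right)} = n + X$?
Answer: $-307$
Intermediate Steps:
$c{\left(X \right)} = X$ ($c{\left(X \right)} = 0 + X = X$)
$-34 + c{\left(7 \right)} \left(-39\right) = -34 + 7 \left(-39\right) = -34 - 273 = -307$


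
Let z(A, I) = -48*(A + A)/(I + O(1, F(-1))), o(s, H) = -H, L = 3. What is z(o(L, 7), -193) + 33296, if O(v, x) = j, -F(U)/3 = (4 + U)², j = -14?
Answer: 2297200/69 ≈ 33293.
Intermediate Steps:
F(U) = -3*(4 + U)²
O(v, x) = -14
z(A, I) = -96*A/(-14 + I) (z(A, I) = -48*(A + A)/(I - 14) = -48*2*A/(-14 + I) = -96*A/(-14 + I))
z(o(L, 7), -193) + 33296 = -96*(-1*7)/(-14 - 193) + 33296 = -96*(-7)/(-207) + 33296 = -96*(-7)*(-1/207) + 33296 = -224/69 + 33296 = 2297200/69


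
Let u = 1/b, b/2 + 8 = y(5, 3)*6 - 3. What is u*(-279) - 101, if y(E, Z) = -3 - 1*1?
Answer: -6791/70 ≈ -97.014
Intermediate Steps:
y(E, Z) = -4 (y(E, Z) = -3 - 1 = -4)
b = -70 (b = -16 + 2*(-4*6 - 3) = -16 + 2*(-24 - 3) = -16 + 2*(-27) = -16 - 54 = -70)
u = -1/70 (u = 1/(-70) = -1/70 ≈ -0.014286)
u*(-279) - 101 = -1/70*(-279) - 101 = 279/70 - 101 = -6791/70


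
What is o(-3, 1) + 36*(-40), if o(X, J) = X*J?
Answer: -1443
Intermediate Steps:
o(X, J) = J*X
o(-3, 1) + 36*(-40) = 1*(-3) + 36*(-40) = -3 - 1440 = -1443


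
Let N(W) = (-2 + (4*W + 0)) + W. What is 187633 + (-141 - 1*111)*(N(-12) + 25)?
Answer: 196957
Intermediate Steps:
N(W) = -2 + 5*W (N(W) = (-2 + 4*W) + W = -2 + 5*W)
187633 + (-141 - 1*111)*(N(-12) + 25) = 187633 + (-141 - 1*111)*((-2 + 5*(-12)) + 25) = 187633 + (-141 - 111)*((-2 - 60) + 25) = 187633 - 252*(-62 + 25) = 187633 - 252*(-37) = 187633 + 9324 = 196957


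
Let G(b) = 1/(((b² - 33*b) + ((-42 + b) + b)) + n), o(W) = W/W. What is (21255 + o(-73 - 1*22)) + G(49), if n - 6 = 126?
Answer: 20660833/972 ≈ 21256.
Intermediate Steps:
n = 132 (n = 6 + 126 = 132)
o(W) = 1
G(b) = 1/(90 + b² - 31*b) (G(b) = 1/(((b² - 33*b) + ((-42 + b) + b)) + 132) = 1/(((b² - 33*b) + (-42 + 2*b)) + 132) = 1/((-42 + b² - 31*b) + 132) = 1/(90 + b² - 31*b))
(21255 + o(-73 - 1*22)) + G(49) = (21255 + 1) + 1/(90 + 49² - 31*49) = 21256 + 1/(90 + 2401 - 1519) = 21256 + 1/972 = 20660833/972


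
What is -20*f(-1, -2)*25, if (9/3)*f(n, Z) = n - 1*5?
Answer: 1000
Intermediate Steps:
f(n, Z) = -5/3 + n/3 (f(n, Z) = (n - 1*5)/3 = (n - 5)/3 = (-5 + n)/3 = -5/3 + n/3)
-20*f(-1, -2)*25 = -20*(-5/3 + (⅓)*(-1))*25 = -20*(-5/3 - ⅓)*25 = -20*(-2)*25 = 40*25 = 1000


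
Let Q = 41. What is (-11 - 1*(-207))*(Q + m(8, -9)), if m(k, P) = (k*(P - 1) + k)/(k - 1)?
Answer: 6020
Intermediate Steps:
m(k, P) = (k + k*(-1 + P))/(-1 + k) (m(k, P) = (k*(-1 + P) + k)/(-1 + k) = (k + k*(-1 + P))/(-1 + k))
(-11 - 1*(-207))*(Q + m(8, -9)) = (-11 - 1*(-207))*(41 - 9*8/(-1 + 8)) = (-11 + 207)*(41 - 9*8/7) = 196*(41 - 9*8*⅐) = 196*(41 - 72/7) = 196*(215/7) = 6020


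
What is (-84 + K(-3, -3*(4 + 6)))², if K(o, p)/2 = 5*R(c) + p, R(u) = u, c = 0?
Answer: 20736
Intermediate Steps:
K(o, p) = 2*p (K(o, p) = 2*(5*0 + p) = 2*(0 + p) = 2*p)
(-84 + K(-3, -3*(4 + 6)))² = (-84 + 2*(-3*(4 + 6)))² = (-84 + 2*(-3*10))² = (-84 + 2*(-30))² = (-84 - 60)² = (-144)² = 20736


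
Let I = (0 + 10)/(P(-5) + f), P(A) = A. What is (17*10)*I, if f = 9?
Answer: 425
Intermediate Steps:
I = 5/2 (I = (0 + 10)/(-5 + 9) = 10/4 = 10*(¼) = 5/2 ≈ 2.5000)
(17*10)*I = (17*10)*(5/2) = 170*(5/2) = 425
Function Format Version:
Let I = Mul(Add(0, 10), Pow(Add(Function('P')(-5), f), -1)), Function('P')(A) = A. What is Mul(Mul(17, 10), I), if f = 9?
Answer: 425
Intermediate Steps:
I = Rational(5, 2) (I = Mul(Add(0, 10), Pow(Add(-5, 9), -1)) = Mul(10, Pow(4, -1)) = Mul(10, Rational(1, 4)) = Rational(5, 2) ≈ 2.5000)
Mul(Mul(17, 10), I) = Mul(Mul(17, 10), Rational(5, 2)) = Mul(170, Rational(5, 2)) = 425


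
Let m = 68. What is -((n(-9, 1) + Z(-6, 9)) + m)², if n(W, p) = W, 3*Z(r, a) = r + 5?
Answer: -30976/9 ≈ -3441.8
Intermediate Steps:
Z(r, a) = 5/3 + r/3 (Z(r, a) = (r + 5)/3 = (5 + r)/3 = 5/3 + r/3)
-((n(-9, 1) + Z(-6, 9)) + m)² = -((-9 + (5/3 + (⅓)*(-6))) + 68)² = -((-9 + (5/3 - 2)) + 68)² = -((-9 - ⅓) + 68)² = -(-28/3 + 68)² = -(176/3)² = -1*30976/9 = -30976/9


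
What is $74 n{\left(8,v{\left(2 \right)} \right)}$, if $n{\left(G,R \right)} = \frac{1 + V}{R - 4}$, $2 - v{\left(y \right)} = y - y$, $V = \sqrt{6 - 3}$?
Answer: $-37 - 37 \sqrt{3} \approx -101.09$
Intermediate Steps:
$V = \sqrt{3} \approx 1.732$
$v{\left(y \right)} = 2$ ($v{\left(y \right)} = 2 - \left(y - y\right) = 2 - 0 = 2 + 0 = 2$)
$n{\left(G,R \right)} = \frac{1 + \sqrt{3}}{-4 + R}$ ($n{\left(G,R \right)} = \frac{1 + \sqrt{3}}{R - 4} = \frac{1 + \sqrt{3}}{-4 + R}$)
$74 n{\left(8,v{\left(2 \right)} \right)} = 74 \frac{1 + \sqrt{3}}{-4 + 2} = 74 \frac{1 + \sqrt{3}}{-2} = 74 \left(- \frac{1 + \sqrt{3}}{2}\right) = 74 \left(- \frac{1}{2} - \frac{\sqrt{3}}{2}\right) = -37 - 37 \sqrt{3}$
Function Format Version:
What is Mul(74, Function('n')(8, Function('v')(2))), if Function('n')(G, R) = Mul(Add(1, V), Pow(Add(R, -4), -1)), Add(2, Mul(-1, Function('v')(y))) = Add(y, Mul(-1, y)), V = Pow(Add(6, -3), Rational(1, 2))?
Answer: Add(-37, Mul(-37, Pow(3, Rational(1, 2)))) ≈ -101.09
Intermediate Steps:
V = Pow(3, Rational(1, 2)) ≈ 1.7320
Function('v')(y) = 2 (Function('v')(y) = Add(2, Mul(-1, Add(y, Mul(-1, y)))) = Add(2, Mul(-1, 0)) = Add(2, 0) = 2)
Function('n')(G, R) = Mul(Pow(Add(-4, R), -1), Add(1, Pow(3, Rational(1, 2)))) (Function('n')(G, R) = Mul(Add(1, Pow(3, Rational(1, 2))), Pow(Add(R, -4), -1)) = Mul(Add(1, Pow(3, Rational(1, 2))), Pow(Add(-4, R), -1)) = Mul(Pow(Add(-4, R), -1), Add(1, Pow(3, Rational(1, 2)))))
Mul(74, Function('n')(8, Function('v')(2))) = Mul(74, Mul(Pow(Add(-4, 2), -1), Add(1, Pow(3, Rational(1, 2))))) = Mul(74, Mul(Pow(-2, -1), Add(1, Pow(3, Rational(1, 2))))) = Mul(74, Mul(Rational(-1, 2), Add(1, Pow(3, Rational(1, 2))))) = Mul(74, Add(Rational(-1, 2), Mul(Rational(-1, 2), Pow(3, Rational(1, 2))))) = Add(-37, Mul(-37, Pow(3, Rational(1, 2))))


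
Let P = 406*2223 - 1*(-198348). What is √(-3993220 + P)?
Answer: I*√2892334 ≈ 1700.7*I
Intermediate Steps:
P = 1100886 (P = 902538 + 198348 = 1100886)
√(-3993220 + P) = √(-3993220 + 1100886) = √(-2892334) = I*√2892334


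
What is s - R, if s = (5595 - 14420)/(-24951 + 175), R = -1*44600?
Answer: 1105018425/24776 ≈ 44600.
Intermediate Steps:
R = -44600
s = 8825/24776 (s = -8825/(-24776) = -8825*(-1/24776) = 8825/24776 ≈ 0.35619)
s - R = 8825/24776 - 1*(-44600) = 8825/24776 + 44600 = 1105018425/24776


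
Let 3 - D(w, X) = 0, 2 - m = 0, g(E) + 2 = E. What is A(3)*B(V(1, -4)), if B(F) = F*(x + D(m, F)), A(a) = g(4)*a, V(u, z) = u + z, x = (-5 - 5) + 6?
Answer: 18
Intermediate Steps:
g(E) = -2 + E
m = 2 (m = 2 - 1*0 = 2 + 0 = 2)
D(w, X) = 3 (D(w, X) = 3 - 1*0 = 3 + 0 = 3)
x = -4 (x = -10 + 6 = -4)
A(a) = 2*a (A(a) = (-2 + 4)*a = 2*a)
B(F) = -F (B(F) = F*(-4 + 3) = F*(-1) = -F)
A(3)*B(V(1, -4)) = (2*3)*(-(1 - 4)) = 6*(-1*(-3)) = 6*3 = 18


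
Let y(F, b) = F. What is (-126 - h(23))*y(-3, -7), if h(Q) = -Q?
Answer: 309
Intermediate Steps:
(-126 - h(23))*y(-3, -7) = (-126 - (-1)*23)*(-3) = (-126 - 1*(-23))*(-3) = (-126 + 23)*(-3) = -103*(-3) = 309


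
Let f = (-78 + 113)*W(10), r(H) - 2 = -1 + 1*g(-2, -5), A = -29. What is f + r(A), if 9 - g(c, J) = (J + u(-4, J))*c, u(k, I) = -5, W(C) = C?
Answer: 340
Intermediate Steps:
g(c, J) = 9 - c*(-5 + J) (g(c, J) = 9 - (J - 5)*c = 9 - (-5 + J)*c = 9 - c*(-5 + J))
r(H) = -10 (r(H) = 2 + (-1 + 1*(9 + 5*(-2) - 1*(-5)*(-2))) = 2 + (-1 + 1*(9 - 10 - 10)) = 2 + (-1 + 1*(-11)) = 2 + (-1 - 11) = 2 - 12 = -10)
f = 350 (f = (-78 + 113)*10 = 35*10 = 350)
f + r(A) = 350 - 10 = 340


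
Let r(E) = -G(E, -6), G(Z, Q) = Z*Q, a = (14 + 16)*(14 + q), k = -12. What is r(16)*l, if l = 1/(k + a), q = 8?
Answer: 4/27 ≈ 0.14815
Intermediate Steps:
a = 660 (a = (14 + 16)*(14 + 8) = 30*22 = 660)
G(Z, Q) = Q*Z
l = 1/648 (l = 1/(-12 + 660) = 1/648 ≈ 0.0015432)
r(E) = 6*E (r(E) = -(-6)*E = 6*E)
r(16)*l = (6*16)*(1/648) = 96*(1/648) = 4/27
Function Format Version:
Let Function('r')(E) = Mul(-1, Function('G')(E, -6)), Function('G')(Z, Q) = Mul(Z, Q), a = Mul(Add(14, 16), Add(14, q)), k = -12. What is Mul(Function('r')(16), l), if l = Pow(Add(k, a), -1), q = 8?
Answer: Rational(4, 27) ≈ 0.14815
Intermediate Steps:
a = 660 (a = Mul(Add(14, 16), Add(14, 8)) = Mul(30, 22) = 660)
Function('G')(Z, Q) = Mul(Q, Z)
l = Rational(1, 648) (l = Pow(Add(-12, 660), -1) = Pow(648, -1) = Rational(1, 648) ≈ 0.0015432)
Function('r')(E) = Mul(6, E) (Function('r')(E) = Mul(-1, Mul(-6, E)) = Mul(6, E))
Mul(Function('r')(16), l) = Mul(Mul(6, 16), Rational(1, 648)) = Mul(96, Rational(1, 648)) = Rational(4, 27)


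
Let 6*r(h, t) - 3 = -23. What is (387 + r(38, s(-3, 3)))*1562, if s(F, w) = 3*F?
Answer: 1797862/3 ≈ 5.9929e+5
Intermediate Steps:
r(h, t) = -10/3 (r(h, t) = 1/2 + (1/6)*(-23) = 1/2 - 23/6 = -10/3)
(387 + r(38, s(-3, 3)))*1562 = (387 - 10/3)*1562 = (1151/3)*1562 = 1797862/3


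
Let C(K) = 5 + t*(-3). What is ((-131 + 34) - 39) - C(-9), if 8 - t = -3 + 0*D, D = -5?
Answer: -108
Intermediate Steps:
t = 11 (t = 8 - (-3 + 0*(-5)) = 8 - (-3 + 0) = 8 - 1*(-3) = 8 + 3 = 11)
C(K) = -28 (C(K) = 5 + 11*(-3) = 5 - 33 = -28)
((-131 + 34) - 39) - C(-9) = ((-131 + 34) - 39) - 1*(-28) = (-97 - 39) + 28 = -136 + 28 = -108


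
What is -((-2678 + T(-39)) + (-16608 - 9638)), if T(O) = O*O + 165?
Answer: 27238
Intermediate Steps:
T(O) = 165 + O**2 (T(O) = O**2 + 165 = 165 + O**2)
-((-2678 + T(-39)) + (-16608 - 9638)) = -((-2678 + (165 + (-39)**2)) + (-16608 - 9638)) = -((-2678 + (165 + 1521)) - 26246) = -((-2678 + 1686) - 26246) = -(-992 - 26246) = -1*(-27238) = 27238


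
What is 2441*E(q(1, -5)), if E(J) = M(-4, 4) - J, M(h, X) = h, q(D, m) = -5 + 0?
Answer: 2441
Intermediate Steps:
q(D, m) = -5
E(J) = -4 - J
2441*E(q(1, -5)) = 2441*(-4 - 1*(-5)) = 2441*(-4 + 5) = 2441*1 = 2441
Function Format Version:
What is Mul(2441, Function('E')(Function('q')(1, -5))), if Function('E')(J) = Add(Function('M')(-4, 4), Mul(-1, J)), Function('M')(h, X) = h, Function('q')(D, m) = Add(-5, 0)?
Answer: 2441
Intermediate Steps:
Function('q')(D, m) = -5
Function('E')(J) = Add(-4, Mul(-1, J))
Mul(2441, Function('E')(Function('q')(1, -5))) = Mul(2441, Add(-4, Mul(-1, -5))) = Mul(2441, Add(-4, 5)) = Mul(2441, 1) = 2441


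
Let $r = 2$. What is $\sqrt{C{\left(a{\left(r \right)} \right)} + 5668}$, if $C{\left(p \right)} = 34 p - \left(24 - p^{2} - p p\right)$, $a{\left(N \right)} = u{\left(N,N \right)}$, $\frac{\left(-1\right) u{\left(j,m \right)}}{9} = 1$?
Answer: $10 \sqrt{55} \approx 74.162$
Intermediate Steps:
$u{\left(j,m \right)} = -9$ ($u{\left(j,m \right)} = \left(-9\right) 1 = -9$)
$a{\left(N \right)} = -9$
$C{\left(p \right)} = -24 + 2 p^{2} + 34 p$ ($C{\left(p \right)} = 34 p + \left(\left(p^{2} + p^{2}\right) - 24\right) = 34 p + \left(2 p^{2} - 24\right) = 34 p + \left(-24 + 2 p^{2}\right) = -24 + 2 p^{2} + 34 p$)
$\sqrt{C{\left(a{\left(r \right)} \right)} + 5668} = \sqrt{\left(-24 + 2 \left(-9\right)^{2} + 34 \left(-9\right)\right) + 5668} = \sqrt{\left(-24 + 2 \cdot 81 - 306\right) + 5668} = \sqrt{\left(-24 + 162 - 306\right) + 5668} = \sqrt{-168 + 5668} = \sqrt{5500} = 10 \sqrt{55}$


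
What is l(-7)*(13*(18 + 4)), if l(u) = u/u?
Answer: 286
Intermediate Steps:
l(u) = 1
l(-7)*(13*(18 + 4)) = 1*(13*(18 + 4)) = 1*(13*22) = 1*286 = 286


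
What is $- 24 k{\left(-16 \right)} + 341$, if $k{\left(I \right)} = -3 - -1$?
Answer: $389$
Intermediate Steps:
$k{\left(I \right)} = -2$ ($k{\left(I \right)} = -3 + 1 = -2$)
$- 24 k{\left(-16 \right)} + 341 = \left(-24\right) \left(-2\right) + 341 = 48 + 341 = 389$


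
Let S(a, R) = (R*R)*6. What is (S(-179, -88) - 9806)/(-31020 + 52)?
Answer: -18329/15484 ≈ -1.1837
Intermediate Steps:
S(a, R) = 6*R² (S(a, R) = R²*6 = 6*R²)
(S(-179, -88) - 9806)/(-31020 + 52) = (6*(-88)² - 9806)/(-31020 + 52) = (6*7744 - 9806)/(-30968) = (46464 - 9806)*(-1/30968) = 36658*(-1/30968) = -18329/15484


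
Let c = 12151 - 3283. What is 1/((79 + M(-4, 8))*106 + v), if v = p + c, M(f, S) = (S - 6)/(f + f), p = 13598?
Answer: 2/61627 ≈ 3.2453e-5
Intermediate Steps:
M(f, S) = (-6 + S)/(2*f) (M(f, S) = (-6 + S)/((2*f)) = (-6 + S)*(1/(2*f)) = (-6 + S)/(2*f))
c = 8868
v = 22466 (v = 13598 + 8868 = 22466)
1/((79 + M(-4, 8))*106 + v) = 1/((79 + (½)*(-6 + 8)/(-4))*106 + 22466) = 1/((79 + (½)*(-¼)*2)*106 + 22466) = 1/((79 - ¼)*106 + 22466) = 1/((315/4)*106 + 22466) = 1/(16695/2 + 22466) = 1/(61627/2) = 2/61627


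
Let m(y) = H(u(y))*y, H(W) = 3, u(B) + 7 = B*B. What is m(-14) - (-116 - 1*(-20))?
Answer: 54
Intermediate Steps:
u(B) = -7 + B² (u(B) = -7 + B*B = -7 + B²)
m(y) = 3*y
m(-14) - (-116 - 1*(-20)) = 3*(-14) - (-116 - 1*(-20)) = -42 - (-116 + 20) = -42 - 1*(-96) = -42 + 96 = 54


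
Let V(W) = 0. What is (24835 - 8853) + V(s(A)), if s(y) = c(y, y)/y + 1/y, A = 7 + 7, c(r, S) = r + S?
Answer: 15982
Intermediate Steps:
c(r, S) = S + r
A = 14
s(y) = 2 + 1/y (s(y) = (y + y)/y + 1/y = (2*y)/y + 1/y = 2 + 1/y)
(24835 - 8853) + V(s(A)) = (24835 - 8853) + 0 = 15982 + 0 = 15982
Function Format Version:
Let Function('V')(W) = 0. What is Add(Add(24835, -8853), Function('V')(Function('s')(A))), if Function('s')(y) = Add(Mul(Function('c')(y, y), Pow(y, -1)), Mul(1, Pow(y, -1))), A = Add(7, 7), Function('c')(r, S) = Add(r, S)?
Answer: 15982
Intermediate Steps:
Function('c')(r, S) = Add(S, r)
A = 14
Function('s')(y) = Add(2, Pow(y, -1)) (Function('s')(y) = Add(Mul(Add(y, y), Pow(y, -1)), Mul(1, Pow(y, -1))) = Add(Mul(Mul(2, y), Pow(y, -1)), Pow(y, -1)) = Add(2, Pow(y, -1)))
Add(Add(24835, -8853), Function('V')(Function('s')(A))) = Add(Add(24835, -8853), 0) = Add(15982, 0) = 15982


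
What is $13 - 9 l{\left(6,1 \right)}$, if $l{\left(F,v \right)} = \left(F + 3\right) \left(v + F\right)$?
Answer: $-554$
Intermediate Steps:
$l{\left(F,v \right)} = \left(3 + F\right) \left(F + v\right)$
$13 - 9 l{\left(6,1 \right)} = 13 - 9 \left(6^{2} + 3 \cdot 6 + 3 \cdot 1 + 6 \cdot 1\right) = 13 - 9 \left(36 + 18 + 3 + 6\right) = 13 - 567 = -554$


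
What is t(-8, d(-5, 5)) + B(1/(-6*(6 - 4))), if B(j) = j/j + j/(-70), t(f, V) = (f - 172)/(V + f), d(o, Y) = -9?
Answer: 165497/14280 ≈ 11.589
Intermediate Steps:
t(f, V) = (-172 + f)/(V + f)
B(j) = 1 - j/70 (B(j) = 1 + j*(-1/70) = 1 - j/70)
t(-8, d(-5, 5)) + B(1/(-6*(6 - 4))) = (-172 - 8)/(-9 - 8) + (1 - (-1/(6*(6 - 4)))/70) = -180/(-17) + (1 - 1/(70*((-6*2)))) = -1/17*(-180) + (1 - 1/70/(-12)) = 180/17 + (1 - 1/70*(-1/12)) = 180/17 + (1 + 1/840) = 180/17 + 841/840 = 165497/14280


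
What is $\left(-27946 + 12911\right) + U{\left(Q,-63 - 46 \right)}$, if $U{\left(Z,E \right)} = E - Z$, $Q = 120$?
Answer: $-15264$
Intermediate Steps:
$\left(-27946 + 12911\right) + U{\left(Q,-63 - 46 \right)} = \left(-27946 + 12911\right) - 229 = -15035 - 229 = -15264$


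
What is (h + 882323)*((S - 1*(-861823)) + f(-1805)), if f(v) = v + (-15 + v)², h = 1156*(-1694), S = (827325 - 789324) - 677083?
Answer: -3801661069176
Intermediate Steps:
S = -639082 (S = 38001 - 677083 = -639082)
h = -1958264
(h + 882323)*((S - 1*(-861823)) + f(-1805)) = (-1958264 + 882323)*((-639082 - 1*(-861823)) + (-1805 + (-15 - 1805)²)) = -1075941*((-639082 + 861823) + (-1805 + (-1820)²)) = -1075941*(222741 + (-1805 + 3312400)) = -1075941*(222741 + 3310595) = -1075941*3533336 = -3801661069176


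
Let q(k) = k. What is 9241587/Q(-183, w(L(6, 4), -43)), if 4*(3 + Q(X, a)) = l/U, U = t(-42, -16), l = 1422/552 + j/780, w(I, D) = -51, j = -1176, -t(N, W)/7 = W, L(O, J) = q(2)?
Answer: -24758581236480/8030731 ≈ -3.0830e+6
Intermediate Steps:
L(O, J) = 2
t(N, W) = -7*W
l = 6389/5980 (l = 1422/552 - 1176/780 = 1422*(1/552) - 1176*1/780 = 237/92 - 98/65 = 6389/5980 ≈ 1.0684)
U = 112 (U = -7*(-16) = 112)
Q(X, a) = -8030731/2679040 (Q(X, a) = -3 + ((6389/5980)/112)/4 = -3 + ((6389/5980)*(1/112))/4 = -3 + (¼)*(6389/669760) = -3 + 6389/2679040 = -8030731/2679040)
9241587/Q(-183, w(L(6, 4), -43)) = 9241587/(-8030731/2679040) = 9241587*(-2679040/8030731) = -24758581236480/8030731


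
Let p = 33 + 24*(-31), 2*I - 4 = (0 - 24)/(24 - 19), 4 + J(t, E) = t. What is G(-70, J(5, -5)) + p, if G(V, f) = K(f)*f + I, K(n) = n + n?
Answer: -3547/5 ≈ -709.40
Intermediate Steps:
J(t, E) = -4 + t
I = -2/5 (I = 2 + ((0 - 24)/(24 - 19))/2 = 2 + (-24/5)/2 = 2 + (-24*1/5)/2 = 2 + (1/2)*(-24/5) = 2 - 12/5 = -2/5 ≈ -0.40000)
K(n) = 2*n
G(V, f) = -2/5 + 2*f**2 (G(V, f) = (2*f)*f - 2/5 = 2*f**2 - 2/5 = -2/5 + 2*f**2)
p = -711 (p = 33 - 744 = -711)
G(-70, J(5, -5)) + p = (-2/5 + 2*(-4 + 5)**2) - 711 = (-2/5 + 2*1**2) - 711 = (-2/5 + 2*1) - 711 = (-2/5 + 2) - 711 = 8/5 - 711 = -3547/5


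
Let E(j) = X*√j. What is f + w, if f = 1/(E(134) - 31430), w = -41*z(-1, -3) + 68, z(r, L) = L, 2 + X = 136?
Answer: 94109389303/492719398 - 67*√134/492719398 ≈ 191.00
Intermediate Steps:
X = 134 (X = -2 + 136 = 134)
E(j) = 134*√j
w = 191 (w = -41*(-3) + 68 = 123 + 68 = 191)
f = 1/(-31430 + 134*√134) (f = 1/(134*√134 - 31430) = 1/(-31430 + 134*√134) ≈ -3.3468e-5)
f + w = (-15715/492719398 - 67*√134/492719398) + 191 = 94109389303/492719398 - 67*√134/492719398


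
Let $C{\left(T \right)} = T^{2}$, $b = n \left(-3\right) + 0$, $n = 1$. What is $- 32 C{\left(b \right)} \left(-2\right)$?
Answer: $576$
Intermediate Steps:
$b = -3$ ($b = 1 \left(-3\right) + 0 = -3 + 0 = -3$)
$- 32 C{\left(b \right)} \left(-2\right) = - 32 \left(-3\right)^{2} \left(-2\right) = \left(-32\right) 9 \left(-2\right) = \left(-288\right) \left(-2\right) = 576$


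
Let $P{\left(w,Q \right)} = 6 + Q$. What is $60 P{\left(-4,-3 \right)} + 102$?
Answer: $282$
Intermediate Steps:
$60 P{\left(-4,-3 \right)} + 102 = 60 \left(6 - 3\right) + 102 = 60 \cdot 3 + 102 = 180 + 102 = 282$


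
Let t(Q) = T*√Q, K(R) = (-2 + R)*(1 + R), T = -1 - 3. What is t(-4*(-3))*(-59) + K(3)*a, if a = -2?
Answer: -8 + 472*√3 ≈ 809.53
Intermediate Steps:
T = -4
K(R) = (1 + R)*(-2 + R)
t(Q) = -4*√Q
t(-4*(-3))*(-59) + K(3)*a = -4*2*√3*(-59) + (-2 + 3² - 1*3)*(-2) = -8*√3*(-59) + (-2 + 9 - 3)*(-2) = -8*√3*(-59) + 4*(-2) = -8*√3*(-59) - 8 = 472*√3 - 8 = -8 + 472*√3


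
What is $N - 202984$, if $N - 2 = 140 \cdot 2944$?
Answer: $209178$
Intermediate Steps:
$N = 412162$ ($N = 2 + 140 \cdot 2944 = 2 + 412160 = 412162$)
$N - 202984 = 412162 - 202984 = 209178$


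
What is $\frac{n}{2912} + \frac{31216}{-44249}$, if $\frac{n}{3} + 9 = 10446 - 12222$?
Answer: $- \frac{46836341}{18407584} \approx -2.5444$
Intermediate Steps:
$n = -5355$ ($n = -27 + 3 \left(10446 - 12222\right) = -27 + 3 \left(-1776\right) = -27 - 5328 = -5355$)
$\frac{n}{2912} + \frac{31216}{-44249} = - \frac{5355}{2912} + \frac{31216}{-44249} = \left(-5355\right) \frac{1}{2912} + 31216 \left(- \frac{1}{44249}\right) = - \frac{765}{416} - \frac{31216}{44249} = - \frac{46836341}{18407584}$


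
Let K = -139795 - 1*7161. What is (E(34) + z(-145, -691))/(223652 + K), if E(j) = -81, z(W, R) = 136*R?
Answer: -94057/76696 ≈ -1.2264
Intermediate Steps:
K = -146956 (K = -139795 - 7161 = -146956)
(E(34) + z(-145, -691))/(223652 + K) = (-81 + 136*(-691))/(223652 - 146956) = (-81 - 93976)/76696 = -94057*1/76696 = -94057/76696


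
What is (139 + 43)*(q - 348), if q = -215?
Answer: -102466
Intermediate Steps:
(139 + 43)*(q - 348) = (139 + 43)*(-215 - 348) = 182*(-563) = -102466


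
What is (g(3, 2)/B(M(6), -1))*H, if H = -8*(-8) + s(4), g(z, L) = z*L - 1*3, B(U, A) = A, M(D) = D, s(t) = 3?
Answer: -201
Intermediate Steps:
g(z, L) = -3 + L*z (g(z, L) = L*z - 3 = -3 + L*z)
H = 67 (H = -8*(-8) + 3 = 64 + 3 = 67)
(g(3, 2)/B(M(6), -1))*H = ((-3 + 2*3)/(-1))*67 = ((-3 + 6)*(-1))*67 = (3*(-1))*67 = -3*67 = -201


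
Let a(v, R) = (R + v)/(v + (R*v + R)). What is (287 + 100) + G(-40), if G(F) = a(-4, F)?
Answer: 11212/29 ≈ 386.62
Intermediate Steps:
a(v, R) = (R + v)/(R + v + R*v) (a(v, R) = (R + v)/(v + (R + R*v)) = (R + v)/(R + v + R*v))
G(F) = (-4 + F)/(-4 - 3*F) (G(F) = (F - 4)/(F - 4 + F*(-4)) = (-4 + F)/(F - 4 - 4*F) = (-4 + F)/(-4 - 3*F))
(287 + 100) + G(-40) = (287 + 100) + (4 - 1*(-40))/(4 + 3*(-40)) = 387 + (4 + 40)/(4 - 120) = 387 + 44/(-116) = 387 - 1/116*44 = 387 - 11/29 = 11212/29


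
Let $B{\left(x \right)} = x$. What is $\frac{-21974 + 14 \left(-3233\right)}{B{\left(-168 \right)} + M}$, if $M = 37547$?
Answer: $- \frac{67236}{37379} \approx -1.7988$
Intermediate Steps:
$\frac{-21974 + 14 \left(-3233\right)}{B{\left(-168 \right)} + M} = \frac{-21974 + 14 \left(-3233\right)}{-168 + 37547} = \frac{-21974 - 45262}{37379} = \left(-67236\right) \frac{1}{37379} = - \frac{67236}{37379}$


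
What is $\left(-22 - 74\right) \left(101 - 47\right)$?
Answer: $-5184$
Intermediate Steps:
$\left(-22 - 74\right) \left(101 - 47\right) = \left(-96\right) 54 = -5184$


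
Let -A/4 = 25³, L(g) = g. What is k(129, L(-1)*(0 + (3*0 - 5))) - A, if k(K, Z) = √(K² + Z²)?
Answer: 62500 + √16666 ≈ 62629.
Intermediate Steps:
A = -62500 (A = -4*25³ = -4*15625 = -62500)
k(129, L(-1)*(0 + (3*0 - 5))) - A = √(129² + (-(0 + (3*0 - 5)))²) - 1*(-62500) = √(16641 + (-(0 + (0 - 5)))²) + 62500 = √(16641 + (-(0 - 5))²) + 62500 = √(16641 + (-1*(-5))²) + 62500 = √(16641 + 5²) + 62500 = √(16641 + 25) + 62500 = √16666 + 62500 = 62500 + √16666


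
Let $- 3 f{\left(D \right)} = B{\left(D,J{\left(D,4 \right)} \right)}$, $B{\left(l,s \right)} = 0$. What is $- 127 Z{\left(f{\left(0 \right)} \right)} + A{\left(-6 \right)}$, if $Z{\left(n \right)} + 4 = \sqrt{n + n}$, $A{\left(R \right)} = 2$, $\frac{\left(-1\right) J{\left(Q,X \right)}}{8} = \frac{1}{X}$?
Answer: $510$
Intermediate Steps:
$J{\left(Q,X \right)} = - \frac{8}{X}$
$f{\left(D \right)} = 0$ ($f{\left(D \right)} = \left(- \frac{1}{3}\right) 0 = 0$)
$Z{\left(n \right)} = -4 + \sqrt{2} \sqrt{n}$ ($Z{\left(n \right)} = -4 + \sqrt{n + n} = -4 + \sqrt{2 n} = -4 + \sqrt{2} \sqrt{n}$)
$- 127 Z{\left(f{\left(0 \right)} \right)} + A{\left(-6 \right)} = - 127 \left(-4 + \sqrt{2} \sqrt{0}\right) + 2 = - 127 \left(-4 + \sqrt{2} \cdot 0\right) + 2 = - 127 \left(-4 + 0\right) + 2 = \left(-127\right) \left(-4\right) + 2 = 508 + 2 = 510$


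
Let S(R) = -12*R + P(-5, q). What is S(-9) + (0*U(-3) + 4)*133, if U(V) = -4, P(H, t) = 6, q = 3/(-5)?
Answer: 646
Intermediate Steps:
q = -⅗ (q = 3*(-⅕) = -⅗ ≈ -0.60000)
S(R) = 6 - 12*R (S(R) = -12*R + 6 = 6 - 12*R)
S(-9) + (0*U(-3) + 4)*133 = (6 - 12*(-9)) + (0*(-4) + 4)*133 = (6 + 108) + (0 + 4)*133 = 114 + 4*133 = 114 + 532 = 646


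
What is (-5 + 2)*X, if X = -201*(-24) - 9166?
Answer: 13026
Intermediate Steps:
X = -4342 (X = 4824 - 9166 = -4342)
(-5 + 2)*X = (-5 + 2)*(-4342) = -3*(-4342) = 13026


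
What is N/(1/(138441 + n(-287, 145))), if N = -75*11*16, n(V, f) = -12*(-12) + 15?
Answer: -1829520000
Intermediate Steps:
n(V, f) = 159 (n(V, f) = 144 + 15 = 159)
N = -13200 ≈ -13200.
N/(1/(138441 + n(-287, 145))) = -13200/(1/(138441 + 159)) = -13200/(1/138600) = -13200/1/138600 = -13200*138600 = -1829520000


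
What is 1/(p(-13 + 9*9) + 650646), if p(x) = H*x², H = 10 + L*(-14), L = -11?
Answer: 1/1408982 ≈ 7.0973e-7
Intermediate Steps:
H = 164 (H = 10 - 11*(-14) = 10 + 154 = 164)
p(x) = 164*x²
1/(p(-13 + 9*9) + 650646) = 1/(164*(-13 + 9*9)² + 650646) = 1/(164*(-13 + 81)² + 650646) = 1/(164*68² + 650646) = 1/(164*4624 + 650646) = 1/(758336 + 650646) = 1/1408982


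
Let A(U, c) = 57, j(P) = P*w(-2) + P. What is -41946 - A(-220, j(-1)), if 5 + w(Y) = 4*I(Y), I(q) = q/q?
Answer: -42003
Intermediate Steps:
I(q) = 1
w(Y) = -1 (w(Y) = -5 + 4*1 = -5 + 4 = -1)
j(P) = 0 (j(P) = P*(-1) + P = -P + P = 0)
-41946 - A(-220, j(-1)) = -41946 - 1*57 = -41946 - 57 = -42003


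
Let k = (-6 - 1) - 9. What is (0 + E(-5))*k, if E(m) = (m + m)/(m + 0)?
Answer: -32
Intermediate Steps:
E(m) = 2 (E(m) = (2*m)/m = 2)
k = -16 (k = -7 - 9 = -16)
(0 + E(-5))*k = (0 + 2)*(-16) = 2*(-16) = -32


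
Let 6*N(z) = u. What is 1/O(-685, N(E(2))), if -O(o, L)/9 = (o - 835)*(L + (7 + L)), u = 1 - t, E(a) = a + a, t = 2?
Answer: 1/91200 ≈ 1.0965e-5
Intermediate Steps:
E(a) = 2*a
u = -1 (u = 1 - 1*2 = 1 - 2 = -1)
N(z) = -1/6 (N(z) = (1/6)*(-1) = -1/6)
O(o, L) = -9*(-835 + o)*(7 + 2*L) (O(o, L) = -9*(o - 835)*(L + (7 + L)) = -9*(-835 + o)*(7 + 2*L))
1/O(-685, N(E(2))) = 1/(52605 - 63*(-685) + 15030*(-1/6) - 18*(-1/6)*(-685)) = 1/(52605 + 43155 - 2505 - 2055) = 1/91200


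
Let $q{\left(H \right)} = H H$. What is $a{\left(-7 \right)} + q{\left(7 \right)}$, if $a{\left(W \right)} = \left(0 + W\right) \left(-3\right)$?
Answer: $70$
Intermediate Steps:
$a{\left(W \right)} = - 3 W$ ($a{\left(W \right)} = W \left(-3\right) = - 3 W$)
$q{\left(H \right)} = H^{2}$
$a{\left(-7 \right)} + q{\left(7 \right)} = \left(-3\right) \left(-7\right) + 7^{2} = 21 + 49 = 70$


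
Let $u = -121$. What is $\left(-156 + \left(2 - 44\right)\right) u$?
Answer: $23958$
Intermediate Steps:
$\left(-156 + \left(2 - 44\right)\right) u = \left(-156 + \left(2 - 44\right)\right) \left(-121\right) = \left(-156 - 42\right) \left(-121\right) = \left(-198\right) \left(-121\right) = 23958$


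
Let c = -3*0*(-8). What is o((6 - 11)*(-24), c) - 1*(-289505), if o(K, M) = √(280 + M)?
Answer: 289505 + 2*√70 ≈ 2.8952e+5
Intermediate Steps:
c = 0 (c = 0*(-8) = 0)
o((6 - 11)*(-24), c) - 1*(-289505) = √(280 + 0) - 1*(-289505) = √280 + 289505 = 2*√70 + 289505 = 289505 + 2*√70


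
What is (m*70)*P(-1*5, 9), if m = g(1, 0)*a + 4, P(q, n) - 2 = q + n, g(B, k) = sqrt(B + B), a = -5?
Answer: 1680 - 2100*sqrt(2) ≈ -1289.8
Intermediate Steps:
g(B, k) = sqrt(2)*sqrt(B) (g(B, k) = sqrt(2*B) = sqrt(2)*sqrt(B))
P(q, n) = 2 + n + q (P(q, n) = 2 + (q + n) = 2 + (n + q) = 2 + n + q)
m = 4 - 5*sqrt(2) (m = (sqrt(2)*sqrt(1))*(-5) + 4 = (sqrt(2)*1)*(-5) + 4 = sqrt(2)*(-5) + 4 = -5*sqrt(2) + 4 = 4 - 5*sqrt(2) ≈ -3.0711)
(m*70)*P(-1*5, 9) = ((4 - 5*sqrt(2))*70)*(2 + 9 - 1*5) = (280 - 350*sqrt(2))*(2 + 9 - 5) = (280 - 350*sqrt(2))*6 = 1680 - 2100*sqrt(2)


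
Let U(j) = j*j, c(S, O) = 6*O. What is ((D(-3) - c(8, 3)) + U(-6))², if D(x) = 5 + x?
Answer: 400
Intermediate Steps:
U(j) = j²
((D(-3) - c(8, 3)) + U(-6))² = (((5 - 3) - 6*3) + (-6)²)² = ((2 - 1*18) + 36)² = ((2 - 18) + 36)² = (-16 + 36)² = 20² = 400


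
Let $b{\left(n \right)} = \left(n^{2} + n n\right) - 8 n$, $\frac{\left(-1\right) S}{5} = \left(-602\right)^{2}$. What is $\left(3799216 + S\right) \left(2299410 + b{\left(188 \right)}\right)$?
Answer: $4706860522424$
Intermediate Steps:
$S = -1812020$ ($S = - 5 \left(-602\right)^{2} = \left(-5\right) 362404 = -1812020$)
$b{\left(n \right)} = - 8 n + 2 n^{2}$ ($b{\left(n \right)} = \left(n^{2} + n^{2}\right) - 8 n = 2 n^{2} - 8 n = - 8 n + 2 n^{2}$)
$\left(3799216 + S\right) \left(2299410 + b{\left(188 \right)}\right) = \left(3799216 - 1812020\right) \left(2299410 + 2 \cdot 188 \left(-4 + 188\right)\right) = 1987196 \left(2299410 + 2 \cdot 188 \cdot 184\right) = 1987196 \left(2299410 + 69184\right) = 1987196 \cdot 2368594 = 4706860522424$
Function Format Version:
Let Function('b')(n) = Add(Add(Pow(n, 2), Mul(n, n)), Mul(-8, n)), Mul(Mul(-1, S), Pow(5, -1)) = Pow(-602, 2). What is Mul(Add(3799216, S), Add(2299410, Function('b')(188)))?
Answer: 4706860522424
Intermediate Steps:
S = -1812020 (S = Mul(-5, Pow(-602, 2)) = Mul(-5, 362404) = -1812020)
Function('b')(n) = Add(Mul(-8, n), Mul(2, Pow(n, 2))) (Function('b')(n) = Add(Add(Pow(n, 2), Pow(n, 2)), Mul(-8, n)) = Add(Mul(2, Pow(n, 2)), Mul(-8, n)) = Add(Mul(-8, n), Mul(2, Pow(n, 2))))
Mul(Add(3799216, S), Add(2299410, Function('b')(188))) = Mul(Add(3799216, -1812020), Add(2299410, Mul(2, 188, Add(-4, 188)))) = Mul(1987196, Add(2299410, Mul(2, 188, 184))) = Mul(1987196, Add(2299410, 69184)) = Mul(1987196, 2368594) = 4706860522424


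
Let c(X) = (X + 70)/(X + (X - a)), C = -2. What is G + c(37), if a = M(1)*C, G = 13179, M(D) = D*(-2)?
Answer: 922637/70 ≈ 13181.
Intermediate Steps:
M(D) = -2*D
a = 4 (a = -2*1*(-2) = -2*(-2) = 4)
c(X) = (70 + X)/(-4 + 2*X) (c(X) = (X + 70)/(X + (X - 1*4)) = (70 + X)/(X + (X - 4)) = (70 + X)/(X + (-4 + X)) = (70 + X)/(-4 + 2*X))
G + c(37) = 13179 + (70 + 37)/(2*(-2 + 37)) = 13179 + (½)*107/35 = 13179 + (½)*(1/35)*107 = 13179 + 107/70 = 922637/70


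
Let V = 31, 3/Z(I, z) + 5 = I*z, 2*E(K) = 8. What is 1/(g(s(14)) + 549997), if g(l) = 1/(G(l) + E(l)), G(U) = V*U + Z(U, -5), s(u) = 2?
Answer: 329/180949018 ≈ 1.8182e-6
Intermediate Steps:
E(K) = 4 (E(K) = (1/2)*8 = 4)
Z(I, z) = 3/(-5 + I*z)
G(U) = 3/(-5 - 5*U) + 31*U (G(U) = 31*U + 3/(-5 + U*(-5)) = 31*U + 3/(-5 - 5*U) = 3/(-5 - 5*U) + 31*U)
g(l) = 1/(4 + (-3 + 155*l + 155*l**2)/(5*(1 + l))) (g(l) = 1/((-3 + 155*l + 155*l**2)/(5*(1 + l)) + 4) = 1/(4 + (-3 + 155*l + 155*l**2)/(5*(1 + l))))
1/(g(s(14)) + 549997) = 1/(5*(1 + 2)/(17 + 155*2**2 + 175*2) + 549997) = 1/(5*3/(17 + 155*4 + 350) + 549997) = 1/(5*3/(17 + 620 + 350) + 549997) = 1/(5*3/987 + 549997) = 1/(5*(1/987)*3 + 549997) = 1/(5/329 + 549997) = 1/(180949018/329) = 329/180949018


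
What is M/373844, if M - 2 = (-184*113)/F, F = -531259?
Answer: 541655/99303994798 ≈ 5.4545e-6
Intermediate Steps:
M = 1083310/531259 (M = 2 - 184*113/(-531259) = 2 - 20792*(-1/531259) = 2 + 20792/531259 = 1083310/531259 ≈ 2.0391)
M/373844 = (1083310/531259)/373844 = (1083310/531259)*(1/373844) = 541655/99303994798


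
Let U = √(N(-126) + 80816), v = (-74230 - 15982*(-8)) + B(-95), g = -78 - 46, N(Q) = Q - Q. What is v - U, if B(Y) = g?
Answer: 53502 - 4*√5051 ≈ 53218.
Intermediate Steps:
N(Q) = 0
g = -124
B(Y) = -124
v = 53502 (v = (-74230 - 15982*(-8)) - 124 = (-74230 + 127856) - 124 = 53626 - 124 = 53502)
U = 4*√5051 (U = √(0 + 80816) = √80816 = 4*√5051 ≈ 284.28)
v - U = 53502 - 4*√5051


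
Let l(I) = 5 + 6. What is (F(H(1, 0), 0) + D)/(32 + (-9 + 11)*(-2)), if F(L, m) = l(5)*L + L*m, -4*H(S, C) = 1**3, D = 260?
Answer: 147/16 ≈ 9.1875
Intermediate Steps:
H(S, C) = -1/4 (H(S, C) = -1/4*1**3 = -1/4*1 = -1/4)
l(I) = 11
F(L, m) = 11*L + L*m
(F(H(1, 0), 0) + D)/(32 + (-9 + 11)*(-2)) = (-(11 + 0)/4 + 260)/(32 + (-9 + 11)*(-2)) = (-1/4*11 + 260)/(32 + 2*(-2)) = (-11/4 + 260)/(32 - 4) = (1029/4)/28 = (1029/4)*(1/28) = 147/16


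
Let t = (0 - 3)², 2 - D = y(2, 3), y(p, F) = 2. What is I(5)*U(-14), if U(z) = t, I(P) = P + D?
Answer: 45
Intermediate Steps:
D = 0 (D = 2 - 1*2 = 2 - 2 = 0)
I(P) = P (I(P) = P + 0 = P)
t = 9 (t = (-3)² = 9)
U(z) = 9
I(5)*U(-14) = 5*9 = 45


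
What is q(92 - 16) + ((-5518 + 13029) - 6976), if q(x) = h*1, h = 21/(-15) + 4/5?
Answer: 2672/5 ≈ 534.40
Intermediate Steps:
h = -3/5 (h = 21*(-1/15) + 4*(1/5) = -7/5 + 4/5 = -3/5 ≈ -0.60000)
q(x) = -3/5 (q(x) = -3/5*1 = -3/5)
q(92 - 16) + ((-5518 + 13029) - 6976) = -3/5 + ((-5518 + 13029) - 6976) = -3/5 + (7511 - 6976) = -3/5 + 535 = 2672/5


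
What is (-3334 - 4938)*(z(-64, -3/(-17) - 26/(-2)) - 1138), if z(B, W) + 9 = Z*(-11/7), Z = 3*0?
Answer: 9487984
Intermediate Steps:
Z = 0
z(B, W) = -9 (z(B, W) = -9 + 0*(-11/7) = -9 + 0 = -9)
(-3334 - 4938)*(z(-64, -3/(-17) - 26/(-2)) - 1138) = (-3334 - 4938)*(-9 - 1138) = -8272*(-1147) = 9487984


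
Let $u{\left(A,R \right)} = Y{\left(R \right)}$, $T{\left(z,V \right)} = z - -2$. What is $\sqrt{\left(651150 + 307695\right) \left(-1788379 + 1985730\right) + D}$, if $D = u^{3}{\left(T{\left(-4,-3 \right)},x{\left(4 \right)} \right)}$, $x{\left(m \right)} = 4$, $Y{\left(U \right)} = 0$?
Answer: $11 \sqrt{1563876195} \approx 4.35 \cdot 10^{5}$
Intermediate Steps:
$T{\left(z,V \right)} = 2 + z$ ($T{\left(z,V \right)} = z + 2 = 2 + z$)
$u{\left(A,R \right)} = 0$
$D = 0$ ($D = 0^{3} = 0$)
$\sqrt{\left(651150 + 307695\right) \left(-1788379 + 1985730\right) + D} = \sqrt{\left(651150 + 307695\right) \left(-1788379 + 1985730\right) + 0} = \sqrt{958845 \cdot 197351 + 0} = \sqrt{189229019595 + 0} = \sqrt{189229019595} = 11 \sqrt{1563876195}$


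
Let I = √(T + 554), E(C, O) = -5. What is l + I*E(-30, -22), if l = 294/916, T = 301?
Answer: 147/458 - 15*√95 ≈ -145.88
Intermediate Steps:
l = 147/458 (l = 294*(1/916) = 147/458 ≈ 0.32096)
I = 3*√95 (I = √(301 + 554) = √855 = 3*√95 ≈ 29.240)
l + I*E(-30, -22) = 147/458 + (3*√95)*(-5) = 147/458 - 15*√95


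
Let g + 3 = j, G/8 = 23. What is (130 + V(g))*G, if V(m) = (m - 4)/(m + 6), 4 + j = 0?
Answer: 25944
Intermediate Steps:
G = 184 (G = 8*23 = 184)
j = -4 (j = -4 + 0 = -4)
g = -7 (g = -3 - 4 = -7)
V(m) = (-4 + m)/(6 + m)
(130 + V(g))*G = (130 + (-4 - 7)/(6 - 7))*184 = (130 - 11/(-1))*184 = (130 - 1*(-11))*184 = (130 + 11)*184 = 141*184 = 25944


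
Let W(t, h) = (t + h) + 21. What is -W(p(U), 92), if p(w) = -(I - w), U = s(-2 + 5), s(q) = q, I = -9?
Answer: -125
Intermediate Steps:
U = 3 (U = -2 + 5 = 3)
p(w) = 9 + w (p(w) = -(-9 - w) = 9 + w)
W(t, h) = 21 + h + t (W(t, h) = (h + t) + 21 = 21 + h + t)
-W(p(U), 92) = -(21 + 92 + (9 + 3)) = -(21 + 92 + 12) = -1*125 = -125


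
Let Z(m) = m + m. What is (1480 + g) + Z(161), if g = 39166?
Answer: 40968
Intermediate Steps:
Z(m) = 2*m
(1480 + g) + Z(161) = (1480 + 39166) + 2*161 = 40646 + 322 = 40968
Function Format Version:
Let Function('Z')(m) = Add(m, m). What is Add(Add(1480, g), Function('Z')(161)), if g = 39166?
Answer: 40968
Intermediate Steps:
Function('Z')(m) = Mul(2, m)
Add(Add(1480, g), Function('Z')(161)) = Add(Add(1480, 39166), Mul(2, 161)) = Add(40646, 322) = 40968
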